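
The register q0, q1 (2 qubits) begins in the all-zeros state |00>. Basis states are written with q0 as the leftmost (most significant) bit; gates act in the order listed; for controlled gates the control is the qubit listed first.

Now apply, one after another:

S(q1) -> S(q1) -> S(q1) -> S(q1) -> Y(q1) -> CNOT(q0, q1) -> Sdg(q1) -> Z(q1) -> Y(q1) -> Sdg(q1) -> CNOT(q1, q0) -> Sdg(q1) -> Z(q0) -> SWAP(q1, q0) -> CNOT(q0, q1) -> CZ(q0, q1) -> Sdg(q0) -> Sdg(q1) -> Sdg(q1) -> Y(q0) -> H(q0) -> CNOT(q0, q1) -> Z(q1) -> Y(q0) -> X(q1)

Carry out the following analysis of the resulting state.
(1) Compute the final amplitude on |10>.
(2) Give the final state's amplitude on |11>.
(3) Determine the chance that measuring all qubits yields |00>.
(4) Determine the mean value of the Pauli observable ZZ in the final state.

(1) The amplitude on |10> is 0. Key observation: steps 1-4 multiply out to the identity, so the circuit reduces to the remaining gates.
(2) |11> carries amplitude -sqrt(2)*I/2 in the final state.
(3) Outcome |00> occurs with probability 1/2.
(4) In the final state, ZZ has expectation 1.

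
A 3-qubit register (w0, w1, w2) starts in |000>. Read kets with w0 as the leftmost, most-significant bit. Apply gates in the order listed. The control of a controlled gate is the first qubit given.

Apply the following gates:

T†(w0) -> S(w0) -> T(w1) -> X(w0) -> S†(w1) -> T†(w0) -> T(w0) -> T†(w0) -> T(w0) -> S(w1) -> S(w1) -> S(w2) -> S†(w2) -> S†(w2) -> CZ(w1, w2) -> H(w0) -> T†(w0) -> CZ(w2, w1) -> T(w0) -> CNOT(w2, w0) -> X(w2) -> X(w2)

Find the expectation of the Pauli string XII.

The observable XII averages to -1. Key observation: steps 5-10 multiply out to the identity, so the circuit reduces to the remaining gates.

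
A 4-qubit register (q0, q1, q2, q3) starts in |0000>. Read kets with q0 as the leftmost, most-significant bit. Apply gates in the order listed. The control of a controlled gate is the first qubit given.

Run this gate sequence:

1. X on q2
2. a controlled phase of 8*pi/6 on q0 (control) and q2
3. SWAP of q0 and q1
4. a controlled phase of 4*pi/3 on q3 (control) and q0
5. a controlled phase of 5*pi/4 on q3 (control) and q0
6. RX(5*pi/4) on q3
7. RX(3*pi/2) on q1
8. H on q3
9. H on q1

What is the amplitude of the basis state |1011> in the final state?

The amplitude on |1011> is 0.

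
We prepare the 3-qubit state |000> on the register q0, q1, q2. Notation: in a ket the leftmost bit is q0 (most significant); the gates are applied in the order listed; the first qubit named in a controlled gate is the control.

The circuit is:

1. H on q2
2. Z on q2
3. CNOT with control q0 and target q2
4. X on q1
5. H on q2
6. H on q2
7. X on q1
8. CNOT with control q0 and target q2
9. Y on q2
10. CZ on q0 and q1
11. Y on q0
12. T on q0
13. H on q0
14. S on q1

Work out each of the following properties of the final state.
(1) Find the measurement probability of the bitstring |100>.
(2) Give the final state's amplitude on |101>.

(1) A full measurement returns |100> with probability 1/4.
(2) |101> carries amplitude exp(I*pi/4)/2 in the final state.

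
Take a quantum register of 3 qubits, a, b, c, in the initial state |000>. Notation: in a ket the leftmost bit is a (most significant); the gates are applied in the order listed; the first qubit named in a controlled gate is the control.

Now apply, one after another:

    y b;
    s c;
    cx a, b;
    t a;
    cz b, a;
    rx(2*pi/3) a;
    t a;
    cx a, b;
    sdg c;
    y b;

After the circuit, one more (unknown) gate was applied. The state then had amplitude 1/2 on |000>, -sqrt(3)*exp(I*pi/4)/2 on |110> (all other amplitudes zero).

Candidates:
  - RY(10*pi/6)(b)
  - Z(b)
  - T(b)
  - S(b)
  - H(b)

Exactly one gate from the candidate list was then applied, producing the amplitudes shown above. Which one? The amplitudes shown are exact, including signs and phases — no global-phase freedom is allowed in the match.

The unique candidate consistent with the amplitudes is S(b).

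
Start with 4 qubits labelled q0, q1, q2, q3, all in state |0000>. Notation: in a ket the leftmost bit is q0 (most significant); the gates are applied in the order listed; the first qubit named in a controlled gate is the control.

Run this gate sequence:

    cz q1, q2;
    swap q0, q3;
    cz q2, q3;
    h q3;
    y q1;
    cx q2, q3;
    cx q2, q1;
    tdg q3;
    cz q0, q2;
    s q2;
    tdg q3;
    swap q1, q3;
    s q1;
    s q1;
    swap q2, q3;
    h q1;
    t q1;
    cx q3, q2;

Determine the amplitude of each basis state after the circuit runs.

The final amplitudes are -1/2 + I/2 on |0010>, (1 + I)*exp(I*pi/4)/2 on |0110>, and 0 on every other basis state.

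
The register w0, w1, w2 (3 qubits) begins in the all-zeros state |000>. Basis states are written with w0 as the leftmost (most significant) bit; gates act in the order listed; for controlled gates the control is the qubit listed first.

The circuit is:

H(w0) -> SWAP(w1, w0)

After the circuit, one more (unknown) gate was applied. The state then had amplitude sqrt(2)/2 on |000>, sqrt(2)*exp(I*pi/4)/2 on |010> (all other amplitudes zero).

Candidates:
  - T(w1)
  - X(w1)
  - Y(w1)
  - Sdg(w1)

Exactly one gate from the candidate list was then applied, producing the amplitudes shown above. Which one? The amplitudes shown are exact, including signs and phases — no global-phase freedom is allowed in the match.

It was T(w1) that produced the state shown.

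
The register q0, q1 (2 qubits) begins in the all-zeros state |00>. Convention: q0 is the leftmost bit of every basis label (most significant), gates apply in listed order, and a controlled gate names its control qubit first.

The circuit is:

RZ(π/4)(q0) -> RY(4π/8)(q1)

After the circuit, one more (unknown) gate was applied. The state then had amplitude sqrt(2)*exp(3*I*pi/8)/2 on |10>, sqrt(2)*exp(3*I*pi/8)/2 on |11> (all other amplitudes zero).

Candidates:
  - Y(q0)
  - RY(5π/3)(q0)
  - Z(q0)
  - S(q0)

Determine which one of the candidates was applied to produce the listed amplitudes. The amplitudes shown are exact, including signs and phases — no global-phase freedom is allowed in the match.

The unique candidate consistent with the amplitudes is Y(q0).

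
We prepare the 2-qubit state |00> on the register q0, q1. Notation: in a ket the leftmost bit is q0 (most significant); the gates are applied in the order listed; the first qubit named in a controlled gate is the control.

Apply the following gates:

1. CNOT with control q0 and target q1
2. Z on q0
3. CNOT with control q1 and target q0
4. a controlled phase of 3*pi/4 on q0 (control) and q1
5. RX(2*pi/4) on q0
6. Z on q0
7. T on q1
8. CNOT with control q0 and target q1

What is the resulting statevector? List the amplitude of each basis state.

The resulting statevector has amplitude sqrt(2)/2 on |00>, 0 on |01>, 0 on |10>, sqrt(2)*I/2 on |11>.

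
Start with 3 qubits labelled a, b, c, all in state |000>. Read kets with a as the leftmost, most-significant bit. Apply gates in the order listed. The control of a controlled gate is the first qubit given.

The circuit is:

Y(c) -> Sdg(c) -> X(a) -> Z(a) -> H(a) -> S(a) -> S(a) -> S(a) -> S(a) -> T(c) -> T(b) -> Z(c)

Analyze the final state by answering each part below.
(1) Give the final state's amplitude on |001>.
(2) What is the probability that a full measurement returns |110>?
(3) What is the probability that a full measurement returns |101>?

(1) The final state's coefficient on |001> equals sqrt(2)*exp(I*pi/4)/2. Key observation: steps 6-9 multiply out to the identity, so the circuit reduces to the remaining gates.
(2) The probability of measuring |110> is 0.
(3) Outcome |101> occurs with probability 1/2.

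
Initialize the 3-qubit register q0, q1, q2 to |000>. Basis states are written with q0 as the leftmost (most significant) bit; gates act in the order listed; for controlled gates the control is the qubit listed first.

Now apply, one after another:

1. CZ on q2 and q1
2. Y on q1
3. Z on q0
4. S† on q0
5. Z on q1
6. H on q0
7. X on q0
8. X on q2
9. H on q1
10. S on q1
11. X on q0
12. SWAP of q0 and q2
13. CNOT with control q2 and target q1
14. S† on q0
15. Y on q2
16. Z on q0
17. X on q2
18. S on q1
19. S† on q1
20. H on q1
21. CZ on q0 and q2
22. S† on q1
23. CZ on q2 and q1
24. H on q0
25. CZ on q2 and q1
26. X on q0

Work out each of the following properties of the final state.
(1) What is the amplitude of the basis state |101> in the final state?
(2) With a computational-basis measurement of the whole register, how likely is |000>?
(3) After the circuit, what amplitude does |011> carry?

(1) |101> carries amplitude 1/4 + I/4 in the final state.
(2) A full measurement returns |000> with probability 1/8.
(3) The final state's coefficient on |011> equals 1/4 + I/4.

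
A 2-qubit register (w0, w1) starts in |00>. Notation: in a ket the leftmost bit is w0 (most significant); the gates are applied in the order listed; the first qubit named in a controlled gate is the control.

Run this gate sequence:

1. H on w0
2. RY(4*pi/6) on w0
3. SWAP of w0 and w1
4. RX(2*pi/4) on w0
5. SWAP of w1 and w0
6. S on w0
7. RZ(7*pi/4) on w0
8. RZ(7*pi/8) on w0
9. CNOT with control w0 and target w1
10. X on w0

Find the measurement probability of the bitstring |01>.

The probability of measuring |01> is sqrt(3)/8 + 1/4.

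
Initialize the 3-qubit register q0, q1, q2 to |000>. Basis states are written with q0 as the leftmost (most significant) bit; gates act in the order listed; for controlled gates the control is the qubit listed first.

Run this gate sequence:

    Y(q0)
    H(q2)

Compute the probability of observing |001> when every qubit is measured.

A full measurement returns |001> with probability 0.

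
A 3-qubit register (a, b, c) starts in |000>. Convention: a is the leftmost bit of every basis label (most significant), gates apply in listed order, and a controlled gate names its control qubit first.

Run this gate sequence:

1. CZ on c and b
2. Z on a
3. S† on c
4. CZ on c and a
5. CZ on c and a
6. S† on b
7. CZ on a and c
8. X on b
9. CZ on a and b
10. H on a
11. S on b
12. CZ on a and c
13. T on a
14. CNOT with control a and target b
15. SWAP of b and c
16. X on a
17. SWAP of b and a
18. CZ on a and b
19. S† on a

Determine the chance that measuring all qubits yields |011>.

A full measurement returns |011> with probability 1/2. Key observation: steps 4-5 multiply out to the identity, so the circuit reduces to the remaining gates.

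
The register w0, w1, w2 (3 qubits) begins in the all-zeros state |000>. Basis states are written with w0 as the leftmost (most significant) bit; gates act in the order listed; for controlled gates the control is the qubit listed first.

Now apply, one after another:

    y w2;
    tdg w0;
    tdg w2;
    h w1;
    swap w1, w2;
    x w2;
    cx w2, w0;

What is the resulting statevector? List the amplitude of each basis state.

The final amplitudes are sqrt(2)*exp(I*pi/4)/2 on |010>, sqrt(2)*exp(I*pi/4)/2 on |111>, and 0 on every other basis state.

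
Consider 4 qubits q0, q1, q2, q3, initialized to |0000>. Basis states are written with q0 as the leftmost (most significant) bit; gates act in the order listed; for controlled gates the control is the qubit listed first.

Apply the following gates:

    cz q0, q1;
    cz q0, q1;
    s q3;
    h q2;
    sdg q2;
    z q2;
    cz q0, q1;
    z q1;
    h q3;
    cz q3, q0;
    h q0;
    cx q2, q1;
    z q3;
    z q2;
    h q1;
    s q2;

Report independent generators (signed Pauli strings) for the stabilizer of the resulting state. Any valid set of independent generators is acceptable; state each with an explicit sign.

The final state is stabilized by the group generated by +XIII, +IXZI, +IZXI, -IIIX; other independent generating sets are equally valid. Key observation: steps 1-2 multiply out to the identity, so the circuit reduces to the remaining gates.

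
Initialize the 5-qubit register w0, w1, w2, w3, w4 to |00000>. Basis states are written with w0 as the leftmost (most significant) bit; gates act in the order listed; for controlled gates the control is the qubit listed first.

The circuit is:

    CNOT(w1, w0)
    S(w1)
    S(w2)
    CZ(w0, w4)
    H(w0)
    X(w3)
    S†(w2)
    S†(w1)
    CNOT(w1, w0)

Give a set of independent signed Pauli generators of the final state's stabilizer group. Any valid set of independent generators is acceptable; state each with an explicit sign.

One valid set of independent stabilizer generators is +XIIII, +IZIII, +IIZII, -IIIZI, +IIIIZ (any independent generating set of the same group is equally correct).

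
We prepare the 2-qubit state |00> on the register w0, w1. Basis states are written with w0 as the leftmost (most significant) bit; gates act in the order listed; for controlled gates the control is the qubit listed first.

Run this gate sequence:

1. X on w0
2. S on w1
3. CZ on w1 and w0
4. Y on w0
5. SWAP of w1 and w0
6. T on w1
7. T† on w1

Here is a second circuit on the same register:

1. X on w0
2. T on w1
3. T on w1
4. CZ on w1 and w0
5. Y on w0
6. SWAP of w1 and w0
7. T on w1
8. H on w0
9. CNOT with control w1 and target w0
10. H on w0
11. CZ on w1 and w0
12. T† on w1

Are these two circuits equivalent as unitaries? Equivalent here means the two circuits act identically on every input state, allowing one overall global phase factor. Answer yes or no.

Yes: on every input state the two circuits agree up to one overall phase factor.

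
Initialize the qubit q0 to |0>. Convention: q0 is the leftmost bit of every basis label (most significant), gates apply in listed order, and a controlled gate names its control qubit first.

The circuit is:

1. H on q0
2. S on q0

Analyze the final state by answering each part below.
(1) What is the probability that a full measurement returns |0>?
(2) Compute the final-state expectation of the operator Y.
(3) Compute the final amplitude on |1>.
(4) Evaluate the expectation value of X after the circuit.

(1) Outcome |0> occurs with probability 1/2.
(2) In the final state, Y has expectation 1.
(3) |1> carries amplitude sqrt(2)*I/2 in the final state.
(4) The expectation value of X is 0.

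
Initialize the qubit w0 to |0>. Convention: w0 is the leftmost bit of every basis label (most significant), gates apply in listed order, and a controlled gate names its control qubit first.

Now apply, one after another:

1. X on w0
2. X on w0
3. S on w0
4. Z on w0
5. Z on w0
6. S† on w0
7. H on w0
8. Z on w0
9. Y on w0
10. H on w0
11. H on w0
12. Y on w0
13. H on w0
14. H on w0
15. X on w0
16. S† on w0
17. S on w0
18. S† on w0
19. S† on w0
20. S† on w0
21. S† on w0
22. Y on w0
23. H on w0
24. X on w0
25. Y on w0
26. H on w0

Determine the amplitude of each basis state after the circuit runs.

The final amplitudes are -sqrt(2)/2 on |0>, -sqrt(2)/2 on |1>. Key observation: the block from step 3 through step 6 cancels to the identity and can be dropped.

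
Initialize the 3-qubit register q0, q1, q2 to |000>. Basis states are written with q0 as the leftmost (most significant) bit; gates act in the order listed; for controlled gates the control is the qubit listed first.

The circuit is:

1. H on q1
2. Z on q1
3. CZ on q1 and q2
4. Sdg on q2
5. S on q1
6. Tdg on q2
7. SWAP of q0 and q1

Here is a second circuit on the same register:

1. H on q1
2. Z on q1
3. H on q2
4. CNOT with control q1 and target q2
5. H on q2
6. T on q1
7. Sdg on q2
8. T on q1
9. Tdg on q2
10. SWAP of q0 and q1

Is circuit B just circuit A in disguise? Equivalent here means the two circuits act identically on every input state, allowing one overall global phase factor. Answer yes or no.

Yes: on every input state the two circuits agree up to one overall phase factor.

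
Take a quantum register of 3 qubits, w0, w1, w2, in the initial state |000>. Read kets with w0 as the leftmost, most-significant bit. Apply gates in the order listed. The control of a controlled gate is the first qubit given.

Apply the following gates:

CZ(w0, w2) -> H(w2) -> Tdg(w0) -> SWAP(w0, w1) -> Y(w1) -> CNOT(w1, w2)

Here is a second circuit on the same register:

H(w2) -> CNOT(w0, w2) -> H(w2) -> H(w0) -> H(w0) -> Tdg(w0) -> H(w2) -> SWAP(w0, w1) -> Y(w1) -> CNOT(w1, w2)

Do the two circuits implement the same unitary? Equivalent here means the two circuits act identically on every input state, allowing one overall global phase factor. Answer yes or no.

Yes, they are equivalent — the unitaries differ by at most a global phase.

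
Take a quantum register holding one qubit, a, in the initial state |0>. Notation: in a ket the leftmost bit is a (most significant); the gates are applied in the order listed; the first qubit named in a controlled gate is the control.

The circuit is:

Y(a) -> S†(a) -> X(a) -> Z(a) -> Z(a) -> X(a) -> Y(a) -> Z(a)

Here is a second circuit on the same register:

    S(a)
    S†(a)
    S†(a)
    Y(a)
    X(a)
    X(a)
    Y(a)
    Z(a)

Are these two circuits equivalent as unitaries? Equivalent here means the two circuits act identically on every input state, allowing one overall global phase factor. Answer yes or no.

No — the two circuits implement different unitaries, even allowing a global phase.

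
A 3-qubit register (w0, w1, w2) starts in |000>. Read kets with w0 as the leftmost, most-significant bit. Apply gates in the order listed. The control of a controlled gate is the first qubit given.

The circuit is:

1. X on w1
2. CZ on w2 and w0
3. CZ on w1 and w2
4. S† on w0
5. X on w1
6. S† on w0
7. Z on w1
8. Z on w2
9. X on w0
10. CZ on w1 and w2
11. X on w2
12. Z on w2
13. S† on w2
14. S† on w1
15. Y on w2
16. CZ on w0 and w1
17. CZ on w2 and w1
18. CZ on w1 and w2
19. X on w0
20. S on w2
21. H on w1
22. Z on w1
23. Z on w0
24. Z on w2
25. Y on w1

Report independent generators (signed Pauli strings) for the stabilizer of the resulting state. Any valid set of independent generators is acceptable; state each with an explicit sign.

One valid set of independent stabilizer generators is +IXI, +ZII, +IIZ (any independent generating set of the same group is equally correct).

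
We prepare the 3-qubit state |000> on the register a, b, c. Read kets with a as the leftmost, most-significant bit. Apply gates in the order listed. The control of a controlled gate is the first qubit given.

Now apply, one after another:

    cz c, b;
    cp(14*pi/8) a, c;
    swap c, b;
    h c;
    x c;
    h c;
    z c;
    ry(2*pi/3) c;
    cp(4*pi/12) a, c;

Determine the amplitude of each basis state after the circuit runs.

After the circuit, the state carries amplitude 1/2 on |000>, sqrt(3)/2 on |001>, and 0 on every other basis state. Key observation: steps 4-7 multiply out to the identity, so the circuit reduces to the remaining gates.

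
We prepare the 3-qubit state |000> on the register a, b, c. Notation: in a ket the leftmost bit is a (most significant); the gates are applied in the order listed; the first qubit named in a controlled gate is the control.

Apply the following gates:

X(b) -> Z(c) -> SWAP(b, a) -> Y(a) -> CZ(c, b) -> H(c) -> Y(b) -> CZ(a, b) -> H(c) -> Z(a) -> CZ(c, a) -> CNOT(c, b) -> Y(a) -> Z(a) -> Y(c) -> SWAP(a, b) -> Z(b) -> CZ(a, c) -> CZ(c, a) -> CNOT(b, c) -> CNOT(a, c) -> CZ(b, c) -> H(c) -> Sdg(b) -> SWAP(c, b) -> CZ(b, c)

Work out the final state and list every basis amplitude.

After the circuit, the state carries amplitude -sqrt(2)*I/2 on |101>, -sqrt(2)*I/2 on |111>, and 0 on every other basis state.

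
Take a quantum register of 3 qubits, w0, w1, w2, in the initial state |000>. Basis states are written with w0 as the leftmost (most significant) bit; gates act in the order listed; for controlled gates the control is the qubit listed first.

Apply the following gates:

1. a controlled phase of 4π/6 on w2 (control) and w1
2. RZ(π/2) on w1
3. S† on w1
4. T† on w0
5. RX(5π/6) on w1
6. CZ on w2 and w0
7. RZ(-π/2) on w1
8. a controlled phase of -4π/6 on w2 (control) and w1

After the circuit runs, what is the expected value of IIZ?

The observable IIZ averages to 1.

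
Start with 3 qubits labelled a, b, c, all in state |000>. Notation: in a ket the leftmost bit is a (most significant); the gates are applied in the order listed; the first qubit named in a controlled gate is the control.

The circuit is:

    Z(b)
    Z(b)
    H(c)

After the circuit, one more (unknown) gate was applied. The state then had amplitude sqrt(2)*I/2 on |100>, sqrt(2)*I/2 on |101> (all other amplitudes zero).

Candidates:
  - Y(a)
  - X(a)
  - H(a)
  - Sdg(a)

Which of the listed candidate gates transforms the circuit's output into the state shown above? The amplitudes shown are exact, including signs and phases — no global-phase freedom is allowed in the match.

It was Y(a) that produced the state shown.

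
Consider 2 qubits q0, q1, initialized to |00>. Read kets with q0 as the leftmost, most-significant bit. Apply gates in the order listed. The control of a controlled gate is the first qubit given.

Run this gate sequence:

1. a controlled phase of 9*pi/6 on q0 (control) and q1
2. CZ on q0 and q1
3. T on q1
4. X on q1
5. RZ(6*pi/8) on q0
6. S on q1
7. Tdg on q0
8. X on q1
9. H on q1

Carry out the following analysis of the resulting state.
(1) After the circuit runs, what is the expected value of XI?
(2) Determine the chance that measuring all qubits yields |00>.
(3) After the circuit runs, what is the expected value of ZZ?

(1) In the final state, XI has expectation 0.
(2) A full measurement returns |00> with probability 1/2.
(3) The expectation value of ZZ is 0.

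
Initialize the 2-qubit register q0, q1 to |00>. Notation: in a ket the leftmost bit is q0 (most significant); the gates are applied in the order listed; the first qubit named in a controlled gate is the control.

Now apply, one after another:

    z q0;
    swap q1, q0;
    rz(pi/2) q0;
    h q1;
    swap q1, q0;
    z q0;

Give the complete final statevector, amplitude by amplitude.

After the circuit, the state carries amplitude -sqrt(2)*exp(3*I*pi/4)/2 on |00>, 0 on |01>, sqrt(2)*exp(3*I*pi/4)/2 on |10>, 0 on |11>.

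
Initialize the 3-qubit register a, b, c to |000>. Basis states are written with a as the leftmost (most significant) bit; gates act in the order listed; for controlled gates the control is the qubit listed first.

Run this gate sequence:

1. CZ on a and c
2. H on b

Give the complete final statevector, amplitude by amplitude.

The resulting statevector has amplitude sqrt(2)/2 on |000>, sqrt(2)/2 on |010>, and 0 on every other basis state.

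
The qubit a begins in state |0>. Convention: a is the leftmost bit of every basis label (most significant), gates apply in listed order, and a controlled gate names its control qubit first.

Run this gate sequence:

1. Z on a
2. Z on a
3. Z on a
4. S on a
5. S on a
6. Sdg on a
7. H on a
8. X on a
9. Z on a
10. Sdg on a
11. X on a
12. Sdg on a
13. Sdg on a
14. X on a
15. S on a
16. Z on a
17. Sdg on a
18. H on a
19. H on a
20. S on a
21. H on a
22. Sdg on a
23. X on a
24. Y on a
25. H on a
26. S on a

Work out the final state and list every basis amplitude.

The resulting statevector has amplitude -sqrt(2)/2 on |0>, sqrt(2)*I/2 on |1>.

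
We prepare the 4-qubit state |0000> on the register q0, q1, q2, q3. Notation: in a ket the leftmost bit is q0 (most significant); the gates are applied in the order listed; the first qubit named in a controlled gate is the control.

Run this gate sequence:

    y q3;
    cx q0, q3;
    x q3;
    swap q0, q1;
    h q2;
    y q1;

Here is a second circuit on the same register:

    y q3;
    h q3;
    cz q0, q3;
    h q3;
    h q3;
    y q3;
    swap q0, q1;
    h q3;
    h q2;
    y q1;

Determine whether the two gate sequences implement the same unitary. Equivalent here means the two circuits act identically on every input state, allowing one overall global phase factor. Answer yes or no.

No — the two circuits implement different unitaries, even allowing a global phase.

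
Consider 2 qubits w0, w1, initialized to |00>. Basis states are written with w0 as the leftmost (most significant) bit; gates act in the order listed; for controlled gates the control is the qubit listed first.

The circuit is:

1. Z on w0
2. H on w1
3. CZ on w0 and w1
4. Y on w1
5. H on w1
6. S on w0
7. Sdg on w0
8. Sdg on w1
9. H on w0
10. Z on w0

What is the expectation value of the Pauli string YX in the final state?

In the final state, YX has expectation 0.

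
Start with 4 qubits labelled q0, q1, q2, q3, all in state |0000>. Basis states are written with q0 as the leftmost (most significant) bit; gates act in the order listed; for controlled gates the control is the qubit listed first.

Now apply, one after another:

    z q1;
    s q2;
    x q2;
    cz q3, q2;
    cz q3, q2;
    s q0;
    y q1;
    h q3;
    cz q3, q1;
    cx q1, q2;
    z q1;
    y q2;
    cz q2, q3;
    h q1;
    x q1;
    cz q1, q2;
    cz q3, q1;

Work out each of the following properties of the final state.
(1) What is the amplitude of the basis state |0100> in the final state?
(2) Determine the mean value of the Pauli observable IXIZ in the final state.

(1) |0100> carries amplitude 0 in the final state. Key observation: gates 4-5 undo each other exactly, leaving only the rest of the circuit to track.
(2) The observable IXIZ averages to 1.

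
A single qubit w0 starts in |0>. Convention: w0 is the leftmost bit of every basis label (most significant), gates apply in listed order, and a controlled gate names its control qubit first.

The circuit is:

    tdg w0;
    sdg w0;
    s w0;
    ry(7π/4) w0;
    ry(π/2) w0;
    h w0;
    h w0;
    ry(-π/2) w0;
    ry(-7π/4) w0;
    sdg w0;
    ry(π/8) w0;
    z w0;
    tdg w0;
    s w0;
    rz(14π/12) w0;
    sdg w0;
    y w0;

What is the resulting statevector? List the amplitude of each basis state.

The final amplitudes are exp(5*I*pi/6)*sin(pi/16) on |0>, -exp(11*I*pi/12)*cos(pi/16) on |1>.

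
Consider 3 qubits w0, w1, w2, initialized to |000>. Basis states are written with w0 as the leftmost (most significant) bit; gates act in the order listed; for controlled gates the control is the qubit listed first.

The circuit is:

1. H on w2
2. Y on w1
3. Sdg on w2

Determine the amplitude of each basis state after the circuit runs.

The final amplitudes are sqrt(2)*I/2 on |010>, sqrt(2)/2 on |011>, and 0 on every other basis state.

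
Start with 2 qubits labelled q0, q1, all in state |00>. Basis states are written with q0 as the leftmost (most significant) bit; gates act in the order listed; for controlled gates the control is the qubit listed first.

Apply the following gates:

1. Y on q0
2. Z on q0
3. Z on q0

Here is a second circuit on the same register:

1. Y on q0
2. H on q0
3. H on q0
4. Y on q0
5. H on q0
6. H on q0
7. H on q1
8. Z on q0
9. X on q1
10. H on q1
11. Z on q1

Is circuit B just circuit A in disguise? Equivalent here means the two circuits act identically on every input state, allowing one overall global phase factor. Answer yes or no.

No, they are not equivalent — no single phase factor reconciles the two unitaries.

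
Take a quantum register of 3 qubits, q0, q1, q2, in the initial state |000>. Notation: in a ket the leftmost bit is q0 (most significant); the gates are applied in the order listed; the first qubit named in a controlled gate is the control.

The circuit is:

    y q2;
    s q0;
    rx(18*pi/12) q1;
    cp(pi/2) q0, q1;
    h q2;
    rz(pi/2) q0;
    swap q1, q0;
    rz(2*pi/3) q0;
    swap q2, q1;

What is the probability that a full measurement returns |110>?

A full measurement returns |110> with probability 1/4.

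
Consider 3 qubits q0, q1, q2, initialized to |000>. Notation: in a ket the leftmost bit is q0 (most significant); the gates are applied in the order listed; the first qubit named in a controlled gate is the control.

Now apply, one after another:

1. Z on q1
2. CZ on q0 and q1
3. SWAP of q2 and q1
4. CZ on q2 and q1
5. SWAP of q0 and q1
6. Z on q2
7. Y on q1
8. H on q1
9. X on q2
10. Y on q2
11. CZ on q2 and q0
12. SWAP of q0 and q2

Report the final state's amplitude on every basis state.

The final amplitudes are sqrt(2)/2 on |000>, -sqrt(2)/2 on |010>, and 0 on every other basis state.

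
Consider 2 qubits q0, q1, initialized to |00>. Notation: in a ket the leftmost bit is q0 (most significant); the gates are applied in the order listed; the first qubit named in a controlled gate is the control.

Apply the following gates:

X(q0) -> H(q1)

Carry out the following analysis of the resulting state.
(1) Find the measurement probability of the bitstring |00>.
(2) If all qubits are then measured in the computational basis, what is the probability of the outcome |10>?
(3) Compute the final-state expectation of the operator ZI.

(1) The probability of measuring |00> is 0.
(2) The probability of measuring |10> is 1/2.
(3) The observable ZI averages to -1.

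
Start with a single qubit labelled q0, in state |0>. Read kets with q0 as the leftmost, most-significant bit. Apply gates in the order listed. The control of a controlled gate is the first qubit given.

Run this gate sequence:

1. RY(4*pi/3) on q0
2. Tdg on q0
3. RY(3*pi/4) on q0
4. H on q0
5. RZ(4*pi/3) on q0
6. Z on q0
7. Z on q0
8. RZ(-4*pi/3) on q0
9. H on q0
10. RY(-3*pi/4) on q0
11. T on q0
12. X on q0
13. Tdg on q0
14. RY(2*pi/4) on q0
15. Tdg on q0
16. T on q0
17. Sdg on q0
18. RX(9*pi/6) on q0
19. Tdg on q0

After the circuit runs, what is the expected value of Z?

The expectation value of Z is 1/2.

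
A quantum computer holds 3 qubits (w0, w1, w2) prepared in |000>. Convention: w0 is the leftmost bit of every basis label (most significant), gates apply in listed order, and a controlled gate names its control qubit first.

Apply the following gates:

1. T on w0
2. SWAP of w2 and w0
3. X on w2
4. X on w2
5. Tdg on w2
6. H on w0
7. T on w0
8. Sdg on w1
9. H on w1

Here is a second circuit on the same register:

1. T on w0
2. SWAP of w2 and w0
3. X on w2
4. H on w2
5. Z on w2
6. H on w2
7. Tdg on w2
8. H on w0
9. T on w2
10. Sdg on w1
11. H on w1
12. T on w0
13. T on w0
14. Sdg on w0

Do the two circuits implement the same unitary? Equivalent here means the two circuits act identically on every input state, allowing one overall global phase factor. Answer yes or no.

No: there is an input state on which the two circuits produce genuinely different outputs (not merely differing by a phase).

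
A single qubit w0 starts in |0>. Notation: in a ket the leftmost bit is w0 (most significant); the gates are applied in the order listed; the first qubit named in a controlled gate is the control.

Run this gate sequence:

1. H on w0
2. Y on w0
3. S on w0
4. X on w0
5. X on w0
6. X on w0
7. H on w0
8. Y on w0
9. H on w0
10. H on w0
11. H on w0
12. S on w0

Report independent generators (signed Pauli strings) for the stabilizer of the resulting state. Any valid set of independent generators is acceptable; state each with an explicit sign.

One valid set of independent stabilizer generators is -X (any independent generating set of the same group is equally correct).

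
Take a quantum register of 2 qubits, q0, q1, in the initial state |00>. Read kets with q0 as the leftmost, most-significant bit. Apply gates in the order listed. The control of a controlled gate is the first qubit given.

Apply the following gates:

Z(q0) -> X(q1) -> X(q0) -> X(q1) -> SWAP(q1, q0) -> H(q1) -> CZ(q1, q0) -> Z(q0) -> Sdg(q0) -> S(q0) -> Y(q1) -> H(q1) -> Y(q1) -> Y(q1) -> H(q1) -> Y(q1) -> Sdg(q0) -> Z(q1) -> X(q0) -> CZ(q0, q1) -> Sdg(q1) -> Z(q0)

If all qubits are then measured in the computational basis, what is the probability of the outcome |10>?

The probability of measuring |10> is 1/2.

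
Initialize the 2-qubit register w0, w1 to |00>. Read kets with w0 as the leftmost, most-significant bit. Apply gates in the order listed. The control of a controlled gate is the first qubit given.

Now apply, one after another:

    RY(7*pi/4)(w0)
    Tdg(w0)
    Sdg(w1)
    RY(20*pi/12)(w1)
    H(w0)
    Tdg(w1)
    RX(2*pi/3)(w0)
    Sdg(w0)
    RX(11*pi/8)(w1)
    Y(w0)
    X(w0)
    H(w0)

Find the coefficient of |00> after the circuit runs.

The amplitude on |00> is -3*sqrt(sqrt(2)/4 + 1/2)*cos(5*pi/16)/8 - sqrt(1/2 - sqrt(2)/4)*sin(5*pi/16)/8 + sqrt(3)*sqrt(1/2 - sqrt(2)/4)*sin(5*pi/16)/8 + sqrt(3)*sqrt(sqrt(2)/4 + 1/2)*cos(5*pi/16)/8 - 3*I*sqrt(sqrt(2)/4 + 1/2)*cos(5*pi/16)/8 - sqrt(3)*I*sqrt(sqrt(2)/4 + 1/2)*cos(5*pi/16)/8 - sqrt(3)*I*sqrt(1/2 - sqrt(2)/4)*sin(5*pi/16)/8 - I*sqrt(sqrt(2)/4 + 1/2)*exp(-I*pi/4)*sin(5*pi/16)/8 - I*sqrt(1/2 - sqrt(2)/4)*sin(5*pi/16)/8 + sqrt(3)*sqrt(1/2 - sqrt(2)/4)*exp(-I*pi/4)*cos(5*pi/16)/8 + sqrt(3)*I*sqrt(1/2 - sqrt(2)/4)*exp(-I*pi/4)*cos(5*pi/16)/8 - 3*sqrt(1/2 - sqrt(2)/4)*exp(-I*pi/4)*cos(5*pi/16)/8 + 3*I*sqrt(1/2 - sqrt(2)/4)*exp(-I*pi/4)*cos(5*pi/16)/8 - sqrt(sqrt(2)/4 + 1/2)*exp(-I*pi/4)*sin(5*pi/16)/8 - sqrt(3)*sqrt(sqrt(2)/4 + 1/2)*exp(-I*pi/4)*sin(5*pi/16)/8 + sqrt(3)*I*sqrt(sqrt(2)/4 + 1/2)*exp(-I*pi/4)*sin(5*pi/16)/8.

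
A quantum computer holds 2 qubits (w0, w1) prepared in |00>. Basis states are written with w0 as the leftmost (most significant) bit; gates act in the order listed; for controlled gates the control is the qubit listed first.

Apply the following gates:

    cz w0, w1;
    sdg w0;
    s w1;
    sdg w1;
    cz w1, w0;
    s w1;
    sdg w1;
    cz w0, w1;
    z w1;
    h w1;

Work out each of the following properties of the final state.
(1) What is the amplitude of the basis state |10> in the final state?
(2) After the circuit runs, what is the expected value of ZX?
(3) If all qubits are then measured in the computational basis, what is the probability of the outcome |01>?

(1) The amplitude on |10> is 0. Key observation: steps 6-7 multiply out to the identity, so the circuit reduces to the remaining gates.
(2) In the final state, ZX has expectation 1.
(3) Outcome |01> occurs with probability 1/2.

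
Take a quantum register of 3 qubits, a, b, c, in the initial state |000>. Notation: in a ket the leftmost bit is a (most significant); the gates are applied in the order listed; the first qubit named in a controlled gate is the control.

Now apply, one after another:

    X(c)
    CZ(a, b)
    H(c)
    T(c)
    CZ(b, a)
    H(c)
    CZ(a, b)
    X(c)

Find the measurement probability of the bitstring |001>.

Outcome |001> occurs with probability 1/2 - sqrt(2)/4.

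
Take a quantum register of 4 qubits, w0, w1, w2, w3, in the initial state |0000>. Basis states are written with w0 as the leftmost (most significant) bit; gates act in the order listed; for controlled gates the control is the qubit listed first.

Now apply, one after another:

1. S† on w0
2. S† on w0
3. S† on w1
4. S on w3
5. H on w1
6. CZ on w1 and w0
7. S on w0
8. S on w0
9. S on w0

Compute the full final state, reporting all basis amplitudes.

The resulting statevector has amplitude sqrt(2)/2 on |0000>, sqrt(2)/2 on |0100>, and 0 on every other basis state.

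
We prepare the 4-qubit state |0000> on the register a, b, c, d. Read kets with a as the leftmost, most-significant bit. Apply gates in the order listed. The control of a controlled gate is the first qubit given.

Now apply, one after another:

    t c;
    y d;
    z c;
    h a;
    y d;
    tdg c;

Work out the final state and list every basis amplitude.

After the circuit, the state carries amplitude sqrt(2)/2 on |0000>, sqrt(2)/2 on |1000>, and 0 on every other basis state.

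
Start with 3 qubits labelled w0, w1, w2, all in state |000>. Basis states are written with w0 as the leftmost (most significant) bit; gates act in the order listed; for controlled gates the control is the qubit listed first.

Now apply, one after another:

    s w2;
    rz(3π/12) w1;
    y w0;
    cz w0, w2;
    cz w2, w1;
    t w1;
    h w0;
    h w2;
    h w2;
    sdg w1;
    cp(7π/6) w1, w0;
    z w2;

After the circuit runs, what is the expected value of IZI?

The expectation value of IZI is 1. Key observation: gates 8-9 undo each other exactly, leaving only the rest of the circuit to track.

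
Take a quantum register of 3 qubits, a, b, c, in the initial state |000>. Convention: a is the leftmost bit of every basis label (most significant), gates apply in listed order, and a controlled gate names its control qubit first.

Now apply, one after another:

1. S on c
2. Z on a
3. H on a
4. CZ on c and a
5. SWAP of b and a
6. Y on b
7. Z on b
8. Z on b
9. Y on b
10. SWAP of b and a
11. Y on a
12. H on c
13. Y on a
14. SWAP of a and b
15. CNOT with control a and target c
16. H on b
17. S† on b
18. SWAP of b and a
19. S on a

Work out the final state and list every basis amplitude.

After the circuit, the state carries amplitude sqrt(2)/2 on |000>, sqrt(2)/2 on |001>, and 0 on every other basis state.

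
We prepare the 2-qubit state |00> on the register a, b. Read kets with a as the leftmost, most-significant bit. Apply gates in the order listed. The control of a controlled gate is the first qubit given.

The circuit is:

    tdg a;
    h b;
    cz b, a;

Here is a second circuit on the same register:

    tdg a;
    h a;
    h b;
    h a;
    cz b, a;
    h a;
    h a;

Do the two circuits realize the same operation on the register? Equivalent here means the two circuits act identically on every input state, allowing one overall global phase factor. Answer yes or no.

Yes — the two circuits implement the same unitary up to a global phase.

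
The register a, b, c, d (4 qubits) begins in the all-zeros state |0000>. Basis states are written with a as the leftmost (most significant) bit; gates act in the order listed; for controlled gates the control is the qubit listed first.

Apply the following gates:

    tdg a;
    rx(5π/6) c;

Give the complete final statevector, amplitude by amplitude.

The resulting statevector has amplitude -sqrt(2)/4 + sqrt(6)/4 on |0000>, I*(-sqrt(6) - sqrt(2))/4 on |0010>, and 0 on every other basis state.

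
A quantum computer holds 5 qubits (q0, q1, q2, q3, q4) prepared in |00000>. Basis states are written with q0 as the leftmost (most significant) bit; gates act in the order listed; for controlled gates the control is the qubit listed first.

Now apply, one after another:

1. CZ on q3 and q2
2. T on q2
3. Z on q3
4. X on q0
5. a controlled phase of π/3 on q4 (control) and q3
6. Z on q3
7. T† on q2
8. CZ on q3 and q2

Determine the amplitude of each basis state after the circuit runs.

The resulting statevector has amplitude 1 on |10000>, and 0 on every other basis state.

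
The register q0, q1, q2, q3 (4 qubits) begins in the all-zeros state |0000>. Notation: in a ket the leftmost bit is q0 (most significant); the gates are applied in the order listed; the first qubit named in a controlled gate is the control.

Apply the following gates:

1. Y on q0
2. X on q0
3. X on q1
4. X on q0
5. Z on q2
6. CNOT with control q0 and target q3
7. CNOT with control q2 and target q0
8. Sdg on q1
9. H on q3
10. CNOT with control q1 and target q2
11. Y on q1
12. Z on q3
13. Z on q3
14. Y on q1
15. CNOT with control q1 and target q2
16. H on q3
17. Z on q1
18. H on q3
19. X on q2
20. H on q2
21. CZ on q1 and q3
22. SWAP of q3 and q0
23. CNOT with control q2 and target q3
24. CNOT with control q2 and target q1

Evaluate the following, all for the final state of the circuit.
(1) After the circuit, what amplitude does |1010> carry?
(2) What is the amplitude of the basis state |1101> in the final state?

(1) The amplitude on |1010> is 1/2. Key observation: gates 9-16 undo each other exactly, leaving only the rest of the circuit to track.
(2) The final state's coefficient on |1101> equals -1/2.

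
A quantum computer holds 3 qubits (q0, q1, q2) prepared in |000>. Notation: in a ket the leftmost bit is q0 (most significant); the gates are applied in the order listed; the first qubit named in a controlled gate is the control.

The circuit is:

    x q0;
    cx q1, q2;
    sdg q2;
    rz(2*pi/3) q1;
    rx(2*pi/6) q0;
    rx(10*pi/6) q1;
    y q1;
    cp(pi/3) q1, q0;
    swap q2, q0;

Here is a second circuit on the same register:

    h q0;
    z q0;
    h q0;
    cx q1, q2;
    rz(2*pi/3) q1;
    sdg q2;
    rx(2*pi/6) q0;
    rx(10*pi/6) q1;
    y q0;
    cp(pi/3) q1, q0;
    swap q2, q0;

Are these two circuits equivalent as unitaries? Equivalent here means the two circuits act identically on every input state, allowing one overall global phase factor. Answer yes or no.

No: there is an input state on which the two circuits produce genuinely different outputs (not merely differing by a phase).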